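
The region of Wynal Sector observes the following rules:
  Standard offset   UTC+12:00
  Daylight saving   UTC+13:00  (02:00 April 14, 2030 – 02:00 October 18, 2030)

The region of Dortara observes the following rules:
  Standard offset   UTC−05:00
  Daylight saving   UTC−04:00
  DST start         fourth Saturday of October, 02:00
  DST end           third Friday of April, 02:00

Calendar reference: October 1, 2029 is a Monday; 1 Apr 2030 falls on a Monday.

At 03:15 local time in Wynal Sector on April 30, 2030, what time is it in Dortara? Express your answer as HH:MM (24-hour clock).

09:15

April 30, 2030 falls between 14 April and 18 October, so daylight saving is in effect and Wynal Sector is at UTC+13:00.
03:15 Wynal Sector − 13h = 14:15 UTC (rolling into the previous day, 29 April 2030).
1 October 2029 is a Monday, so the first Saturday is October 6 and the fourth is October 27.
1 April 2030 is a Monday, so the first Friday is April 5 and the third is April 19.
At the standard offset (UTC−05:00), 14:15 UTC − 5h = 09:15 Dortara standard time.
The standard-time date in Dortara, April 29, 2030, is outside the daylight-saving period (27 October 2029 – 19 April 2030), so Dortara is on standard time, UTC−05:00.
14:15 UTC − 5h = 09:15 Dortara.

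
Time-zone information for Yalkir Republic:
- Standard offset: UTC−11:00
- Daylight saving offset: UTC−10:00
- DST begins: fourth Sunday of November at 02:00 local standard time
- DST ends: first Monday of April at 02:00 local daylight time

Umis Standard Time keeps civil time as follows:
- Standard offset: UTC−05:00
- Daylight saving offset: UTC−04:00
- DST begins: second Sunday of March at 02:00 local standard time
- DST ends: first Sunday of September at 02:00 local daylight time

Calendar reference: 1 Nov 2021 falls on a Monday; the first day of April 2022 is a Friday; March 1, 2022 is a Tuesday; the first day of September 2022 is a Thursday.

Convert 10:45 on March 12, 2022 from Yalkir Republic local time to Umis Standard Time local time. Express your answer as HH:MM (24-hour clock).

1 November 2021 is a Monday, so the first Sunday is November 7 and the fourth is November 28.
1 April 2022 is a Friday, so the first Monday is April 4.
Daylight saving runs 28 November 2021 – 4 April 2022; March 12, 2022 is inside that window, so Yalkir Republic is at UTC−10:00.
10:45 Yalkir Republic + 10h = 20:45 UTC.
1 March 2022 is a Tuesday, so the first Sunday is March 6 and the second is March 13.
1 September 2022 is a Thursday, so the first Sunday is September 4.
At the standard offset (UTC−05:00), 20:45 UTC − 5h = 15:45 Umis Standard Time standard time.
The standard-time date in Umis Standard Time, March 12, 2022, does not fall between 13 March and 4 September, so daylight saving is not in effect and Umis Standard Time is at UTC−05:00.
20:45 UTC − 5h = 15:45 Umis Standard Time.

15:45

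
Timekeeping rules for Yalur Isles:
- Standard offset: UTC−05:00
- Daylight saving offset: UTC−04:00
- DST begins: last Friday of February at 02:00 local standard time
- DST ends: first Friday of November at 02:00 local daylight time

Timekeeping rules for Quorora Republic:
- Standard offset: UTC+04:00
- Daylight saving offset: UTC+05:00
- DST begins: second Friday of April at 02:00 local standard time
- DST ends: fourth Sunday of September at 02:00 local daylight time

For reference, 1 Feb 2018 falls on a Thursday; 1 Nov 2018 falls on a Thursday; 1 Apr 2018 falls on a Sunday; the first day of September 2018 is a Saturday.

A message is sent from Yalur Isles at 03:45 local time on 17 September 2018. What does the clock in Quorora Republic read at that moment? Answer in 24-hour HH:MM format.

12:45

1 February 2018 is a Thursday, so Fridays fall on 2, 9, 16, 23; the last is February 23.
1 November 2018 is a Thursday, so the first Friday is November 2.
Daylight saving runs 23 February – 2 November; 17 September 2018 is inside that window, so Yalur Isles is at UTC−04:00.
03:45 Yalur Isles + 4h = 07:45 UTC.
1 April 2018 is a Sunday, so the first Friday is April 6 and the second is April 13.
1 September 2018 is a Saturday, so the first Sunday is September 2 and the fourth is September 23.
At the standard offset (UTC+04:00), 07:45 UTC + 4h = 11:45 Quorora Republic standard time.
The standard-time date in Quorora Republic, 17 September 2018, falls between 13 April and 23 September, so daylight saving is in effect and Quorora Republic is at UTC+05:00.
07:45 UTC + 5h = 12:45 Quorora Republic.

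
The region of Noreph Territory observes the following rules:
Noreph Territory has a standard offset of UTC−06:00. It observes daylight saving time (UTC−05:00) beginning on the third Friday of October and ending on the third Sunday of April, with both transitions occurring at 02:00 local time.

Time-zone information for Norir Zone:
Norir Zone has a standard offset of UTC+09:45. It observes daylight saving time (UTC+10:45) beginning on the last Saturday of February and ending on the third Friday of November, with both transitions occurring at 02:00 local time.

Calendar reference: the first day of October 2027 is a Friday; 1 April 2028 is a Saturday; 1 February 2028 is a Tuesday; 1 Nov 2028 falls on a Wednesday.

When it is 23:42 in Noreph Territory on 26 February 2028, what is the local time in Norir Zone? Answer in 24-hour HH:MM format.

1 October 2027 is a Friday, so the first Friday is October 1 and the third is October 15.
1 April 2028 is a Saturday, so the first Sunday is April 2 and the third is April 16.
26 February 2028 falls between 15 October 2027 and 16 April 2028, so daylight saving is in effect and Noreph Territory is at UTC−05:00.
23:42 Noreph Territory + 5h = 04:42 UTC (rolling into the next day, 27 February 2028).
1 February 2028 is a Tuesday, so Saturdays fall on 5, 12, 19, 26; the last is February 26.
1 November 2028 is a Wednesday, so the first Friday is November 3 and the third is November 17.
At the standard offset (UTC+09:45), 04:42 UTC + 9h45m = 14:27 Norir Zone standard time.
The standard-time date in Norir Zone, 27 February 2028, falls between 26 February and 17 November, so daylight saving is in effect and Norir Zone is at UTC+10:45.
04:42 UTC + 10h45m = 15:27 Norir Zone.

15:27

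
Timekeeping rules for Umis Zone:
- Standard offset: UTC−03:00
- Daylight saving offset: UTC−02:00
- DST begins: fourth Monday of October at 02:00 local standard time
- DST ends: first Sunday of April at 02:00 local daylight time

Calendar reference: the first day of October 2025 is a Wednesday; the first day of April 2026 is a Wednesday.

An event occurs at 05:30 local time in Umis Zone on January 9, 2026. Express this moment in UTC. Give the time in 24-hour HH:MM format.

07:30

1 October 2025 is a Wednesday, so the first Monday is October 6 and the fourth is October 27.
1 April 2026 is a Wednesday, so the first Sunday is April 5.
January 9, 2026 lies within the daylight-saving period (27 October 2025 – 5 April 2026), so Umis Zone is on daylight time, UTC−02:00.
05:30 local + 2h = 07:30 UTC.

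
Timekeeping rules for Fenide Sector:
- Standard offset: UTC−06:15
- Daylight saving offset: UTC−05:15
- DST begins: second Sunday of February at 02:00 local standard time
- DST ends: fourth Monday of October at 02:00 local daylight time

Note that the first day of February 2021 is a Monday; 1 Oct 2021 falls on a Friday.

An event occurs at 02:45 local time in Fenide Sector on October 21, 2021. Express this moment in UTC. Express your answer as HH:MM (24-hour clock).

1 February 2021 is a Monday, so the first Sunday is February 7 and the second is February 14.
1 October 2021 is a Friday, so the first Monday is October 4 and the fourth is October 25.
October 21, 2021 lies within the daylight-saving period (14 February – 25 October), so Fenide Sector is on daylight time, UTC−05:15.
02:45 local + 5h15m = 08:00 UTC.

08:00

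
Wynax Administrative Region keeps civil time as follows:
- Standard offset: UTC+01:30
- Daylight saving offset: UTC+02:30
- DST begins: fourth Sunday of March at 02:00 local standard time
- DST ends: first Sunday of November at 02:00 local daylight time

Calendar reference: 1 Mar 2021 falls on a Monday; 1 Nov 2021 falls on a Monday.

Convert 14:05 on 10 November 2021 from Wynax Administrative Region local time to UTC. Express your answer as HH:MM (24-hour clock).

12:35

1 March 2021 is a Monday, so the first Sunday is March 7 and the fourth is March 28.
1 November 2021 is a Monday, so the first Sunday is November 7.
Daylight saving runs 28 March – 7 November; 10 November 2021 is outside that window, so Wynax Administrative Region is on standard time at UTC+01:30.
14:05 local − 1h30m = 12:35 UTC.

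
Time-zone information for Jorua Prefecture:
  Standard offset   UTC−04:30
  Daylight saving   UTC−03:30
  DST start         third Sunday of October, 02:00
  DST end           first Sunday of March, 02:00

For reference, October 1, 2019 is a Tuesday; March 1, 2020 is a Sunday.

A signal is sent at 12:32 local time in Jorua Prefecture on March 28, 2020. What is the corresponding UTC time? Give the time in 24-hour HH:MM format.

1 October 2019 is a Tuesday, so the first Sunday is October 6 and the third is October 20.
1 March 2020 is a Sunday, so the first Sunday is March 1.
March 28, 2020 does not fall between 20 October 2019 and 1 March 2020, so daylight saving is not in effect and Jorua Prefecture is at UTC−04:30.
12:32 local + 4h30m = 17:02 UTC.

17:02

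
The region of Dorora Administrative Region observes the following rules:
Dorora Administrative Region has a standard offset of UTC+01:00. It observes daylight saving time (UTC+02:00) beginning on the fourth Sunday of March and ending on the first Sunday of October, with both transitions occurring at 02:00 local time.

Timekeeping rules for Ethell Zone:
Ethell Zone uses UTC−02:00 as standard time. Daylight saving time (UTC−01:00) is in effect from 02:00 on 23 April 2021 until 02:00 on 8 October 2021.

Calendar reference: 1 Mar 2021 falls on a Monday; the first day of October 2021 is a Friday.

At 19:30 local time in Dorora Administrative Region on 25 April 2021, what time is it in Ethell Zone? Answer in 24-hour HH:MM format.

16:30

1 March 2021 is a Monday, so the first Sunday is March 7 and the fourth is March 28.
1 October 2021 is a Friday, so the first Sunday is October 3.
Daylight saving runs 28 March – 3 October; 25 April 2021 is inside that window, so Dorora Administrative Region is at UTC+02:00.
19:30 Dorora Administrative Region − 2h = 17:30 UTC.
At the standard offset (UTC−02:00), 17:30 UTC − 2h = 15:30 Ethell Zone standard time.
The standard-time date in Ethell Zone, 25 April 2021, falls between 23 April and 8 October, so daylight saving is in effect and Ethell Zone is at UTC−01:00.
17:30 UTC − 1h = 16:30 Ethell Zone.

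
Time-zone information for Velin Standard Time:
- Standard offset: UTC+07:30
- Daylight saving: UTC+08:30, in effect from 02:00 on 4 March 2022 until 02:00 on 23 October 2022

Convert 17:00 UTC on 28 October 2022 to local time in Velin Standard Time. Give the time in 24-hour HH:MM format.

00:30

At the standard offset (UTC+07:30), 17:00 UTC + 7h30m = 00:30 Velin Standard Time standard time (rolling into the next day, 29 October 2022).
The standard-time date in Velin Standard Time, 29 October 2022, does not fall between 4 March and 23 October, so daylight saving is not in effect and Velin Standard Time is at UTC+07:30.
17:00 UTC + 7h30m = 00:30 local (rolling into the next day, 29 October 2022).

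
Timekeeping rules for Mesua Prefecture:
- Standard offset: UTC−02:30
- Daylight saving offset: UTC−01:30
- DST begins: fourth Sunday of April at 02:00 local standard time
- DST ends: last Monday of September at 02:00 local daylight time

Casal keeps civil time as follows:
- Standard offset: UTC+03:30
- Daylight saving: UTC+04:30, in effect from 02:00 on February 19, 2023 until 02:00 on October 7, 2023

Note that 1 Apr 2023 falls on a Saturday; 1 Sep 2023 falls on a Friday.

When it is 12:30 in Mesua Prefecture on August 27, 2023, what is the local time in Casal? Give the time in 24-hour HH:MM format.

1 April 2023 is a Saturday, so the first Sunday is April 2 and the fourth is April 23.
1 September 2023 is a Friday, so Mondays fall on 4, 11, 18, 25; the last is September 25.
Daylight saving runs 23 April – 25 September; August 27, 2023 is inside that window, so Mesua Prefecture is at UTC−01:30.
12:30 Mesua Prefecture + 1h30m = 14:00 UTC.
At the standard offset (UTC+03:30), 14:00 UTC + 3h30m = 17:30 Casal standard time.
The standard-time date in Casal, August 27, 2023, lies within the daylight-saving period (19 February – 7 October), so Casal is on daylight time, UTC+04:30.
14:00 UTC + 4h30m = 18:30 Casal.

18:30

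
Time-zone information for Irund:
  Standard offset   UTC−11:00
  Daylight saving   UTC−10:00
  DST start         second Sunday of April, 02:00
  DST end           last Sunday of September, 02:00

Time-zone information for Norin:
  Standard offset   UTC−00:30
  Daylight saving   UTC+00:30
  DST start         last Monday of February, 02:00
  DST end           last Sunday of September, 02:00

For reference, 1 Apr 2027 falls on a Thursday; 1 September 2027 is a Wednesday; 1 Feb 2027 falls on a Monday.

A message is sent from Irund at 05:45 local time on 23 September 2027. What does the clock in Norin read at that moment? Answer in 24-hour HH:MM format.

1 April 2027 is a Thursday, so the first Sunday is April 4 and the second is April 11.
1 September 2027 is a Wednesday, so Sundays fall on 5, 12, 19, 26; the last is September 26.
23 September 2027 falls between 11 April and 26 September, so daylight saving is in effect and Irund is at UTC−10:00.
05:45 Irund + 10h = 15:45 UTC.
1 February 2027 is a Monday, so Mondays fall on 1, 8, 15, 22; the last is February 22.
1 September 2027 is a Wednesday, so Sundays fall on 5, 12, 19, 26; the last is September 26.
At the standard offset (UTC−00:30), 15:45 UTC − 0h30m = 15:15 Norin standard time.
The standard-time date in Norin, 23 September 2027, falls between 22 February and 26 September, so daylight saving is in effect and Norin is at UTC+00:30.
15:45 UTC + 0h30m = 16:15 Norin.

16:15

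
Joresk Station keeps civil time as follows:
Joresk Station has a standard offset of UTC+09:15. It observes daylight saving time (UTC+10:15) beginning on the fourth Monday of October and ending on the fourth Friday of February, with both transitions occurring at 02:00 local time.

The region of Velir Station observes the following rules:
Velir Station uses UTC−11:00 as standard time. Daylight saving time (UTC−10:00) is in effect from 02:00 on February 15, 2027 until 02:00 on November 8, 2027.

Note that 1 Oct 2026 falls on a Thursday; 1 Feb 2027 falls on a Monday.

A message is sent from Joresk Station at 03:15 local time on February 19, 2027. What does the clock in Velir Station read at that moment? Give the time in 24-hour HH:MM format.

1 October 2026 is a Thursday, so the first Monday is October 5 and the fourth is October 26.
1 February 2027 is a Monday, so the first Friday is February 5 and the fourth is February 26.
February 19, 2027 lies within the daylight-saving period (26 October 2026 – 26 February 2027), so Joresk Station is on daylight time, UTC+10:15.
03:15 Joresk Station − 10h15m = 17:00 UTC (rolling into the previous day, 18 February 2027).
At the standard offset (UTC−11:00), 17:00 UTC − 11h = 06:00 Velir Station standard time.
Daylight saving runs 15 February – 8 November; the standard-time date in Velir Station, February 18, 2027, is inside that window, so Velir Station is at UTC−10:00.
17:00 UTC − 10h = 07:00 Velir Station.

07:00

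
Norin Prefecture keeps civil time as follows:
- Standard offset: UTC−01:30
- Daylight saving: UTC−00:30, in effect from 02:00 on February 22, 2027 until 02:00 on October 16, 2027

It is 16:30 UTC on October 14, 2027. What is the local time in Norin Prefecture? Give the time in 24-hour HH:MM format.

16:00

At the standard offset (UTC−01:30), 16:30 UTC − 1h30m = 15:00 Norin Prefecture standard time.
The standard-time date in Norin Prefecture, October 14, 2027, falls between 22 February and 16 October, so daylight saving is in effect and Norin Prefecture is at UTC−00:30.
16:30 UTC − 0h30m = 16:00 local.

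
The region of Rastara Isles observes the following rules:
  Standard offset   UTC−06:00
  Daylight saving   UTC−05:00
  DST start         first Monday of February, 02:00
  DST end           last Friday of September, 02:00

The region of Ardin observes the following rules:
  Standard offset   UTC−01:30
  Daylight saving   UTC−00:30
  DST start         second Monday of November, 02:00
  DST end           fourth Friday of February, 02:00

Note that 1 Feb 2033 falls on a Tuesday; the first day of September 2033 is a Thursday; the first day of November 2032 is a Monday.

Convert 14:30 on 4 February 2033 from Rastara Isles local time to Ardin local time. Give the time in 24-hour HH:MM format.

1 February 2033 is a Tuesday, so the first Monday is February 7.
1 September 2033 is a Thursday, so Fridays fall on 2, 9, 16, 23, 30; the last is September 30.
4 February 2033 does not fall between 7 February and 30 September, so daylight saving is not in effect and Rastara Isles is at UTC−06:00.
14:30 Rastara Isles + 6h = 20:30 UTC.
1 November 2032 is a Monday, so the first Monday is November 1 and the second is November 8.
1 February 2033 is a Tuesday, so the first Friday is February 4 and the fourth is February 25.
At the standard offset (UTC−01:30), 20:30 UTC − 1h30m = 19:00 Ardin standard time.
The standard-time date in Ardin, 4 February 2033, falls between 8 November 2032 and 25 February 2033, so daylight saving is in effect and Ardin is at UTC−00:30.
20:30 UTC − 0h30m = 20:00 Ardin.

20:00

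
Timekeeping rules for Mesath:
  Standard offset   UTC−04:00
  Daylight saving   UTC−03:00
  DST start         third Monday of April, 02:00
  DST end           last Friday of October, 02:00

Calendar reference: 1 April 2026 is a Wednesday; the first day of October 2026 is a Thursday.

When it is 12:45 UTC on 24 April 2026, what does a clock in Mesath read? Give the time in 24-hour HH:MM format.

1 April 2026 is a Wednesday, so the first Monday is April 6 and the third is April 20.
1 October 2026 is a Thursday, so Fridays fall on 2, 9, 16, 23, 30; the last is October 30.
At the standard offset (UTC−04:00), 12:45 UTC − 4h = 08:45 Mesath standard time.
The standard-time date in Mesath, 24 April 2026, falls between 20 April and 30 October, so daylight saving is in effect and Mesath is at UTC−03:00.
12:45 UTC − 3h = 09:45 local.

09:45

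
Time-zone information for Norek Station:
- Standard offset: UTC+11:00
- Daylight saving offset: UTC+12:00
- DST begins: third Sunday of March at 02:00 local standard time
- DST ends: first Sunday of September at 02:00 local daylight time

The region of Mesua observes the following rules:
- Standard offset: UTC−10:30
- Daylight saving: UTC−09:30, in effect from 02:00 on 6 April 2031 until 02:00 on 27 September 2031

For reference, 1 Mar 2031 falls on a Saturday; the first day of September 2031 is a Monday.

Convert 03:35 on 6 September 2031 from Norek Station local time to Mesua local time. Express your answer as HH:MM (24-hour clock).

06:05

1 March 2031 is a Saturday, so the first Sunday is March 2 and the third is March 16.
1 September 2031 is a Monday, so the first Sunday is September 7.
6 September 2031 falls between 16 March and 7 September, so daylight saving is in effect and Norek Station is at UTC+12:00.
03:35 Norek Station − 12h = 15:35 UTC (rolling into the previous day, 5 September 2031).
At the standard offset (UTC−10:30), 15:35 UTC − 10h30m = 05:05 Mesua standard time.
The standard-time date in Mesua, 5 September 2031, falls between 6 April and 27 September, so daylight saving is in effect and Mesua is at UTC−09:30.
15:35 UTC − 9h30m = 06:05 Mesua.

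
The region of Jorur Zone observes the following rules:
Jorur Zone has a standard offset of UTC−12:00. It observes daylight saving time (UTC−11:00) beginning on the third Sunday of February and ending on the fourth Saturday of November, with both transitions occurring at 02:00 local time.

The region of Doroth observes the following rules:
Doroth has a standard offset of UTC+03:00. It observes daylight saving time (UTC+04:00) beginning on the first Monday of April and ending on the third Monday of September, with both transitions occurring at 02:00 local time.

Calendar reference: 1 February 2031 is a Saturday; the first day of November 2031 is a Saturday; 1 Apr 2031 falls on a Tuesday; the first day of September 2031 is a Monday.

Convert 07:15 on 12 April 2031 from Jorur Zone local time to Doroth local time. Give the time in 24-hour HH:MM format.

1 February 2031 is a Saturday, so the first Sunday is February 2 and the third is February 16.
1 November 2031 is a Saturday, so the first Saturday is November 1 and the fourth is November 22.
Daylight saving runs 16 February – 22 November; 12 April 2031 is inside that window, so Jorur Zone is at UTC−11:00.
07:15 Jorur Zone + 11h = 18:15 UTC.
1 April 2031 is a Tuesday, so the first Monday is April 7.
1 September 2031 is a Monday, so the first Monday is September 1 and the third is September 15.
At the standard offset (UTC+03:00), 18:15 UTC + 3h = 21:15 Doroth standard time.
Daylight saving runs 7 April – 15 September; the standard-time date in Doroth, 12 April 2031, is inside that window, so Doroth is at UTC+04:00.
18:15 UTC + 4h = 22:15 Doroth.

22:15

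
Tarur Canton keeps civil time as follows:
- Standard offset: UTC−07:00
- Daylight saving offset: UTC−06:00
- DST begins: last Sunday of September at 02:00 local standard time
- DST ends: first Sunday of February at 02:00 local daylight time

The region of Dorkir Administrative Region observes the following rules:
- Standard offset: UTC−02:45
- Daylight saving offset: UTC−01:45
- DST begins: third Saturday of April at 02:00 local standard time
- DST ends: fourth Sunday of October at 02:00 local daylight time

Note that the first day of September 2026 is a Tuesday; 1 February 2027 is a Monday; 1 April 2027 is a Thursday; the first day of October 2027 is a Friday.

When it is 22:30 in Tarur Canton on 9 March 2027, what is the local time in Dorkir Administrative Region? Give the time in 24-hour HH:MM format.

1 September 2026 is a Tuesday, so Sundays fall on 6, 13, 20, 27; the last is September 27.
1 February 2027 is a Monday, so the first Sunday is February 7.
9 March 2027 is outside the daylight-saving period (27 September 2026 – 7 February 2027), so Tarur Canton is on standard time, UTC−07:00.
22:30 Tarur Canton + 7h = 05:30 UTC (rolling into the next day, 10 March 2027).
1 April 2027 is a Thursday, so the first Saturday is April 3 and the third is April 17.
1 October 2027 is a Friday, so the first Sunday is October 3 and the fourth is October 24.
At the standard offset (UTC−02:45), 05:30 UTC − 2h45m = 02:45 Dorkir Administrative Region standard time.
The standard-time date in Dorkir Administrative Region, 10 March 2027, does not fall between 17 April and 24 October, so daylight saving is not in effect and Dorkir Administrative Region is at UTC−02:45.
05:30 UTC − 2h45m = 02:45 Dorkir Administrative Region.

02:45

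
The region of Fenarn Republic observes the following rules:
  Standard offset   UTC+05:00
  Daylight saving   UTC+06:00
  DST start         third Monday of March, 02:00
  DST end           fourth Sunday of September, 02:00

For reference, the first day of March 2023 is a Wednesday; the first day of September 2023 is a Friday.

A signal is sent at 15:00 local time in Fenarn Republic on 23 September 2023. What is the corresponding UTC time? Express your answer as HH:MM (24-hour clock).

09:00

1 March 2023 is a Wednesday, so the first Monday is March 6 and the third is March 20.
1 September 2023 is a Friday, so the first Sunday is September 3 and the fourth is September 24.
Daylight saving runs 20 March – 24 September; 23 September 2023 is inside that window, so Fenarn Republic is at UTC+06:00.
15:00 local − 6h = 09:00 UTC.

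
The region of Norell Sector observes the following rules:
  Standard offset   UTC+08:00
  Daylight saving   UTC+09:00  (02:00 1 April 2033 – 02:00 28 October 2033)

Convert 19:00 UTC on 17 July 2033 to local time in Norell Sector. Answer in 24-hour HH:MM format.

At the standard offset (UTC+08:00), 19:00 UTC + 8h = 03:00 Norell Sector standard time (rolling into the next day, 18 July 2033).
The standard-time date in Norell Sector, 18 July 2033, falls between 1 April and 28 October, so daylight saving is in effect and Norell Sector is at UTC+09:00.
19:00 UTC + 9h = 04:00 local (rolling into the next day, 18 July 2033).

04:00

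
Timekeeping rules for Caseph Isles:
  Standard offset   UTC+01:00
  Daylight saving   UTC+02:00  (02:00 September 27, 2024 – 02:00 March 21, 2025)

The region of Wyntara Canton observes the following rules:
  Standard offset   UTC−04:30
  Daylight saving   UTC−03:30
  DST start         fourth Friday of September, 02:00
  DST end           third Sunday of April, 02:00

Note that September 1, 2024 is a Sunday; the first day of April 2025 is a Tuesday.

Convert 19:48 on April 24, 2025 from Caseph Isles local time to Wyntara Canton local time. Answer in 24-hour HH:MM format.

April 24, 2025 is outside the daylight-saving period (27 September 2024 – 21 March 2025), so Caseph Isles is on standard time, UTC+01:00.
19:48 Caseph Isles − 1h = 18:48 UTC.
1 September 2024 is a Sunday, so the first Friday is September 6 and the fourth is September 27.
1 April 2025 is a Tuesday, so the first Sunday is April 6 and the third is April 20.
At the standard offset (UTC−04:30), 18:48 UTC − 4h30m = 14:18 Wyntara Canton standard time.
The standard-time date in Wyntara Canton, April 24, 2025, is outside the daylight-saving period (27 September 2024 – 20 April 2025), so Wyntara Canton is on standard time, UTC−04:30.
18:48 UTC − 4h30m = 14:18 Wyntara Canton.

14:18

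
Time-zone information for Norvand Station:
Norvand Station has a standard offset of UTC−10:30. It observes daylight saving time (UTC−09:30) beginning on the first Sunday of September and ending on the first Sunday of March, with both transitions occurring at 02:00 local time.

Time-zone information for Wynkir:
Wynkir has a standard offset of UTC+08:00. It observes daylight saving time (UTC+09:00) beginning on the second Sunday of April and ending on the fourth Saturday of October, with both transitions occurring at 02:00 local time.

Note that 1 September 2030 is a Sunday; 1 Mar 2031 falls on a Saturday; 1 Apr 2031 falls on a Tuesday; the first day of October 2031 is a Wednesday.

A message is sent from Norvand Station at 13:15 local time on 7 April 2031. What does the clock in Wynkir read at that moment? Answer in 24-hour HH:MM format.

1 September 2030 is a Sunday, so the first Sunday is September 1.
1 March 2031 is a Saturday, so the first Sunday is March 2.
Daylight saving runs 1 September 2030 – 2 March 2031; 7 April 2031 is outside that window, so Norvand Station is on standard time at UTC−10:30.
13:15 Norvand Station + 10h30m = 23:45 UTC.
1 April 2031 is a Tuesday, so the first Sunday is April 6 and the second is April 13.
1 October 2031 is a Wednesday, so the first Saturday is October 4 and the fourth is October 25.
At the standard offset (UTC+08:00), 23:45 UTC + 8h = 07:45 Wynkir standard time (rolling into the next day, 8 April 2031).
Daylight saving runs 13 April – 25 October; the standard-time date in Wynkir, 8 April 2031, is outside that window, so Wynkir is on standard time at UTC+08:00.
23:45 UTC + 8h = 07:45 Wynkir (rolling into the next day, 8 April 2031).

07:45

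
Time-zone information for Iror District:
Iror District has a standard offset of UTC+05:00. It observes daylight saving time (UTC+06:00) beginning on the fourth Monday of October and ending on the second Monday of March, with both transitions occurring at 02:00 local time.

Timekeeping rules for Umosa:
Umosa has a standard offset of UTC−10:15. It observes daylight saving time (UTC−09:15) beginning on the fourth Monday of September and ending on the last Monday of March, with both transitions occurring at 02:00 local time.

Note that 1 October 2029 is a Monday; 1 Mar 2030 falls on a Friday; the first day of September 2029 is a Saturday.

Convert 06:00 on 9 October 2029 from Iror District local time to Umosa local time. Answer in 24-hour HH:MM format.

15:45

1 October 2029 is a Monday, so the first Monday is October 1 and the fourth is October 22.
1 March 2030 is a Friday, so the first Monday is March 4 and the second is March 11.
9 October 2029 does not fall between 22 October 2029 and 11 March 2030, so daylight saving is not in effect and Iror District is at UTC+05:00.
06:00 Iror District − 5h = 01:00 UTC.
1 September 2029 is a Saturday, so the first Monday is September 3 and the fourth is September 24.
1 March 2030 is a Friday, so Mondays fall on 4, 11, 18, 25; the last is March 25.
At the standard offset (UTC−10:15), 01:00 UTC − 10h15m = 14:45 Umosa standard time (rolling into the previous day, 8 October 2029).
The standard-time date in Umosa, 8 October 2029, lies within the daylight-saving period (24 September 2029 – 25 March 2030), so Umosa is on daylight time, UTC−09:15.
01:00 UTC − 9h15m = 15:45 Umosa (rolling into the previous day, 8 October 2029).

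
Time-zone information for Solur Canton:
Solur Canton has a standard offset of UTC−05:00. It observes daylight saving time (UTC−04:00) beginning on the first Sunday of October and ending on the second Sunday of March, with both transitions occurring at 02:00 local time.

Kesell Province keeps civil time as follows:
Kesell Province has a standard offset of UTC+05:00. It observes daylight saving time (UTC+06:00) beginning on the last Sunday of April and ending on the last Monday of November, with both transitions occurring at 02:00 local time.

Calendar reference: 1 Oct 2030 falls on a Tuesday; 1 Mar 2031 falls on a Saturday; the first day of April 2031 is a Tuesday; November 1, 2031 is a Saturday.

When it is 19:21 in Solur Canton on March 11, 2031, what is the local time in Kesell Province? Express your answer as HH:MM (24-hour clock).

05:21

1 October 2030 is a Tuesday, so the first Sunday is October 6.
1 March 2031 is a Saturday, so the first Sunday is March 2 and the second is March 9.
Daylight saving runs 6 October 2030 – 9 March 2031; March 11, 2031 is outside that window, so Solur Canton is on standard time at UTC−05:00.
19:21 Solur Canton + 5h = 00:21 UTC (rolling into the next day, 12 March 2031).
1 April 2031 is a Tuesday, so Sundays fall on 6, 13, 20, 27; the last is April 27.
1 November 2031 is a Saturday, so Mondays fall on 3, 10, 17, 24; the last is November 24.
At the standard offset (UTC+05:00), 00:21 UTC + 5h = 05:21 Kesell Province standard time.
The standard-time date in Kesell Province, March 12, 2031, does not fall between 27 April and 24 November, so daylight saving is not in effect and Kesell Province is at UTC+05:00.
00:21 UTC + 5h = 05:21 Kesell Province.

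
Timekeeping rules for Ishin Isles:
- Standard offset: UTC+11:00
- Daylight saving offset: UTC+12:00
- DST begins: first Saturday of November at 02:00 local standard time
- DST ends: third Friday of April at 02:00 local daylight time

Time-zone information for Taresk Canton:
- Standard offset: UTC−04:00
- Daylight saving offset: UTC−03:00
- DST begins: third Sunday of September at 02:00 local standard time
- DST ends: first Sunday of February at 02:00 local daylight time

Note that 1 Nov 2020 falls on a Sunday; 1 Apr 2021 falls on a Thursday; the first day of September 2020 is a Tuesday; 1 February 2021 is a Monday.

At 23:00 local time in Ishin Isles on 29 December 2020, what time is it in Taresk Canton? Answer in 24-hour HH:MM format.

1 November 2020 is a Sunday, so the first Saturday is November 7.
1 April 2021 is a Thursday, so the first Friday is April 2 and the third is April 16.
29 December 2020 lies within the daylight-saving period (7 November 2020 – 16 April 2021), so Ishin Isles is on daylight time, UTC+12:00.
23:00 Ishin Isles − 12h = 11:00 UTC.
1 September 2020 is a Tuesday, so the first Sunday is September 6 and the third is September 20.
1 February 2021 is a Monday, so the first Sunday is February 7.
At the standard offset (UTC−04:00), 11:00 UTC − 4h = 07:00 Taresk Canton standard time.
The standard-time date in Taresk Canton, 29 December 2020, lies within the daylight-saving period (20 September 2020 – 7 February 2021), so Taresk Canton is on daylight time, UTC−03:00.
11:00 UTC − 3h = 08:00 Taresk Canton.

08:00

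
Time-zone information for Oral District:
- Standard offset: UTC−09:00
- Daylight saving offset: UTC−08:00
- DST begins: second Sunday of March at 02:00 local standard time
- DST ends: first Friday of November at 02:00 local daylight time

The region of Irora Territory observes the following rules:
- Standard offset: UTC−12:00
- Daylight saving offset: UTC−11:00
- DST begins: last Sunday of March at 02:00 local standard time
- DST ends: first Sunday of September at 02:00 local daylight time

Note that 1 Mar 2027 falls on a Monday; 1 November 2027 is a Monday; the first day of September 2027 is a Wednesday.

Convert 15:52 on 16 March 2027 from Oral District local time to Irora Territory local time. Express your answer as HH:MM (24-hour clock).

1 March 2027 is a Monday, so the first Sunday is March 7 and the second is March 14.
1 November 2027 is a Monday, so the first Friday is November 5.
Daylight saving runs 14 March – 5 November; 16 March 2027 is inside that window, so Oral District is at UTC−08:00.
15:52 Oral District + 8h = 23:52 UTC.
1 March 2027 is a Monday, so Sundays fall on 7, 14, 21, 28; the last is March 28.
1 September 2027 is a Wednesday, so the first Sunday is September 5.
At the standard offset (UTC−12:00), 23:52 UTC − 12h = 11:52 Irora Territory standard time.
Daylight saving runs 28 March – 5 September; the standard-time date in Irora Territory, 16 March 2027, is outside that window, so Irora Territory is on standard time at UTC−12:00.
23:52 UTC − 12h = 11:52 Irora Territory.

11:52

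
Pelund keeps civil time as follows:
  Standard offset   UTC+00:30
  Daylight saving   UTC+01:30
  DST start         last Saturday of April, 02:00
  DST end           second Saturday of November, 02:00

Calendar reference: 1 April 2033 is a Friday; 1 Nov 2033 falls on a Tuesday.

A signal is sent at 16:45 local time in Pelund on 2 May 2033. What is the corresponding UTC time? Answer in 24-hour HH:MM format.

15:15

1 April 2033 is a Friday, so Saturdays fall on 2, 9, 16, 23, 30; the last is April 30.
1 November 2033 is a Tuesday, so the first Saturday is November 5 and the second is November 12.
2 May 2033 lies within the daylight-saving period (30 April – 12 November), so Pelund is on daylight time, UTC+01:30.
16:45 local − 1h30m = 15:15 UTC.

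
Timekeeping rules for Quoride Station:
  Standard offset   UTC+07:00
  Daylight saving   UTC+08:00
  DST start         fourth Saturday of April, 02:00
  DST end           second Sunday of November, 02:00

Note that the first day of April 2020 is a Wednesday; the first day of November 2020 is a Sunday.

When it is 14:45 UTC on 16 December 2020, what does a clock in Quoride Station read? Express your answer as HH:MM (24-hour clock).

21:45

1 April 2020 is a Wednesday, so the first Saturday is April 4 and the fourth is April 25.
1 November 2020 is a Sunday, so the first Sunday is November 1 and the second is November 8.
At the standard offset (UTC+07:00), 14:45 UTC + 7h = 21:45 Quoride Station standard time.
The standard-time date in Quoride Station, 16 December 2020, is outside the daylight-saving period (25 April – 8 November), so Quoride Station is on standard time, UTC+07:00.
14:45 UTC + 7h = 21:45 local.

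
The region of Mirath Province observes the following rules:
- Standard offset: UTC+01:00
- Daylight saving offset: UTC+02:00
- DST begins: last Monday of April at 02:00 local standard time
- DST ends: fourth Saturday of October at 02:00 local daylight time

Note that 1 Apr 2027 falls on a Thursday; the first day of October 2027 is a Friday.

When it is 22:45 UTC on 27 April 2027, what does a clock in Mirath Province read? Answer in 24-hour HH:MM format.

00:45

1 April 2027 is a Thursday, so Mondays fall on 5, 12, 19, 26; the last is April 26.
1 October 2027 is a Friday, so the first Saturday is October 2 and the fourth is October 23.
At the standard offset (UTC+01:00), 22:45 UTC + 1h = 23:45 Mirath Province standard time.
The standard-time date in Mirath Province, 27 April 2027, lies within the daylight-saving period (26 April – 23 October), so Mirath Province is on daylight time, UTC+02:00.
22:45 UTC + 2h = 00:45 local (rolling into the next day, 28 April 2027).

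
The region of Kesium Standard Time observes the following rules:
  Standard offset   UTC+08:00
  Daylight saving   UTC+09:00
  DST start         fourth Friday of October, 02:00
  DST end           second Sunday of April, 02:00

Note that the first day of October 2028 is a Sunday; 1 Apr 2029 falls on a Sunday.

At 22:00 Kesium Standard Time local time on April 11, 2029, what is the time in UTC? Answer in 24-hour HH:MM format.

14:00

1 October 2028 is a Sunday, so the first Friday is October 6 and the fourth is October 27.
1 April 2029 is a Sunday, so the first Sunday is April 1 and the second is April 8.
April 11, 2029 is outside the daylight-saving period (27 October 2028 – 8 April 2029), so Kesium Standard Time is on standard time, UTC+08:00.
22:00 local − 8h = 14:00 UTC.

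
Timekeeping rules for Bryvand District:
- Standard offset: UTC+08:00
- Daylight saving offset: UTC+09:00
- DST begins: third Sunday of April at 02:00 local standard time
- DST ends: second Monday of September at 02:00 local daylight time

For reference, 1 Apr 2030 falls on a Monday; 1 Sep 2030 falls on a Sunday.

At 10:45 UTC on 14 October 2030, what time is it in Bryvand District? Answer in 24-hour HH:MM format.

1 April 2030 is a Monday, so the first Sunday is April 7 and the third is April 21.
1 September 2030 is a Sunday, so the first Monday is September 2 and the second is September 9.
At the standard offset (UTC+08:00), 10:45 UTC + 8h = 18:45 Bryvand District standard time.
The standard-time date in Bryvand District, 14 October 2030, does not fall between 21 April and 9 September, so daylight saving is not in effect and Bryvand District is at UTC+08:00.
10:45 UTC + 8h = 18:45 local.

18:45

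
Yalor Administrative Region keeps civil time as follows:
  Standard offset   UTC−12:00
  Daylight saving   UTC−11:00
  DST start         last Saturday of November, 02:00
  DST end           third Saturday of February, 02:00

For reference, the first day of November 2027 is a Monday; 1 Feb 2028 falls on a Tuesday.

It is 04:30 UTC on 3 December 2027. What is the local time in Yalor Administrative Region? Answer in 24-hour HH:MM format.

17:30

1 November 2027 is a Monday, so Saturdays fall on 6, 13, 20, 27; the last is November 27.
1 February 2028 is a Tuesday, so the first Saturday is February 5 and the third is February 19.
At the standard offset (UTC−12:00), 04:30 UTC − 12h = 16:30 Yalor Administrative Region standard time (rolling into the previous day, 2 December 2027).
Daylight saving runs 27 November 2027 – 19 February 2028; the standard-time date in Yalor Administrative Region, 2 December 2027, is inside that window, so Yalor Administrative Region is at UTC−11:00.
04:30 UTC − 11h = 17:30 local (rolling into the previous day, 2 December 2027).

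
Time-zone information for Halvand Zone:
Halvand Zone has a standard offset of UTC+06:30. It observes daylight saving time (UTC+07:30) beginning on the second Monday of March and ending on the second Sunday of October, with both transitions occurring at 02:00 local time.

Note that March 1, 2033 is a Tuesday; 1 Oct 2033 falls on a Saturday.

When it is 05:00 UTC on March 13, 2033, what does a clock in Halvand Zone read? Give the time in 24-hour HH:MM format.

11:30

1 March 2033 is a Tuesday, so the first Monday is March 7 and the second is March 14.
1 October 2033 is a Saturday, so the first Sunday is October 2 and the second is October 9.
At the standard offset (UTC+06:30), 05:00 UTC + 6h30m = 11:30 Halvand Zone standard time.
The standard-time date in Halvand Zone, March 13, 2033, is outside the daylight-saving period (14 March – 9 October), so Halvand Zone is on standard time, UTC+06:30.
05:00 UTC + 6h30m = 11:30 local.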